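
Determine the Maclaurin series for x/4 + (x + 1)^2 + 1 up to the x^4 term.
x^2 + 9·x/4 + 2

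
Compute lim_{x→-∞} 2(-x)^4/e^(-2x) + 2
The quotient is an ∞/∞ indeterminate form as x → -∞.
Compare growth rates of the dominant terms (exponentials ≫ polynomials ≫ logarithms), or apply L'Hôpital's rule; the quotient → 0.
Adding the constant: 0 + 2 = 2. Limit = 2.

Final answer: 2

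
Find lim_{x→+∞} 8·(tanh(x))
Evaluate the dominant behaviour as x → +∞; each term tends to a finite value or vanishes.
Limit = 8.

Final answer: 8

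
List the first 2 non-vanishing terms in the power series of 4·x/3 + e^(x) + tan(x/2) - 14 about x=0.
17·x/6 - 13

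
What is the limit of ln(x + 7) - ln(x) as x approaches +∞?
This is an ∞ − ∞ indeterminate form.
Combine the logarithms: ln(x+7) − ln(x) = ln((x+7)/(x)) = ln(1 + 7/(x)) → ln(1) = 0.
Limit = 0.

Final answer: 0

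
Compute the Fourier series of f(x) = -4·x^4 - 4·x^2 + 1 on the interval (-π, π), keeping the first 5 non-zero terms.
(-176 + 32·π^2)·cos(x) + (8 - 8·π^2)·cos(2·x) + (-16/27 + 32·π^2/9)·cos(3·x) + (-2·π^2 - 1/4)·cos(4·x) - 4·π^4/5 - 4·π^2/3 + 1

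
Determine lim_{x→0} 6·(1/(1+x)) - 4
Direct substitution at x = 0 gives 2.

Final answer: 2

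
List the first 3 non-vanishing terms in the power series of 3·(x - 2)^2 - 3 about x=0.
3·x^2 - 12·x + 9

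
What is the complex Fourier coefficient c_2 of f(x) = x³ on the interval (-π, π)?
Compute the real Fourier coefficients first: a_2 = 0, b_2 = 3/2 - π^2.
Then c_2 = (a_2 − i·b_2)/2 = -3·i/4 + i·π^2/2.

Final answer: -3·i/4 + i·π^2/2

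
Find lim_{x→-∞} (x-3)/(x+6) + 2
Evaluate the dominant behaviour as x → -∞; each term tends to a finite value or vanishes.
Limit = 3.

Final answer: 3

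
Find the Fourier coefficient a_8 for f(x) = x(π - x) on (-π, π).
a_8 = (1/π) ∫_{-π}^{π} f(x)·cos(8x) dx.
Evaluate the integral (use parity and integration by parts as needed): a_8 = -1/16.

Final answer: -1/16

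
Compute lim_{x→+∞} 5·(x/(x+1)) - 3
Evaluate the dominant behaviour as x → +∞; each term tends to a finite value or vanishes.
Limit = 2.

Final answer: 2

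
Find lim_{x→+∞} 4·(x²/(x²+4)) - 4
Evaluate the dominant behaviour as x → +∞; each term tends to a finite value or vanishes.
Limit = 0.

Final answer: 0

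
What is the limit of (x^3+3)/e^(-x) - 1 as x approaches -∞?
The quotient is an ∞/∞ indeterminate form as x → -∞.
Compare growth rates of the dominant terms (exponentials ≫ polynomials ≫ logarithms), or apply L'Hôpital's rule; the quotient → 0.
Adding the constant: 0 - 1 = -1. Limit = -1.

Final answer: -1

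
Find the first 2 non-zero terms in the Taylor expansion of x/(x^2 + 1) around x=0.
-x^3 + x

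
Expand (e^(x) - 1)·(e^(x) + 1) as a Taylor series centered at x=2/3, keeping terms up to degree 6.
-1 + e^(4/3) + 2·e^(4/3)·(x - 2/3) + 2·e^(4/3)·(x - 2/3)^2 + 4·e^(4/3)·(x - 2/3)^3/3 + 2·e^(4/3)·(x - 2/3)^4/3 + 4·e^(4/3)·(x - 2/3)^5/15 + 4·e^(4/3)·(x - 2/3)^6/45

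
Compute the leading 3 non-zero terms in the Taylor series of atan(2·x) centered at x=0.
32·x^5/5 - 8·x^3/3 + 2·x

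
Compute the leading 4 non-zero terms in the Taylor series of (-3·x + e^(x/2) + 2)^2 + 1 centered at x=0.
-x^3/2 + 7·x^2 - 15·x + 10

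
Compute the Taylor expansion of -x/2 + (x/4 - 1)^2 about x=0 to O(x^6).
x^2/16 - x + 1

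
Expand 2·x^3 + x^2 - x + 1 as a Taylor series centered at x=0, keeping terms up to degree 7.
2·x^3 + x^2 - x + 1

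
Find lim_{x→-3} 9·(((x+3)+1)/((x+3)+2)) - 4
Direct substitution at x = -3 gives 1/2.

Final answer: 1/2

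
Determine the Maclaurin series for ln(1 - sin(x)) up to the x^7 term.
-61·x^7/5040 - x^6/45 - x^5/24 - x^4/12 - x^3/6 - x^2/2 - x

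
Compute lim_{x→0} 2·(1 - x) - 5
Direct substitution at x = 0 gives -3.

Final answer: -3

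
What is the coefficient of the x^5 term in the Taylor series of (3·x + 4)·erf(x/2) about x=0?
Expand to order 5: (3·x + 4)·erf(x/2) = x^5/(40·√(π)) - x^4/(4·√(π)) - x^3/(3·√(π)) + 3·x^2/√(π) + 4·x/√(π) + O(x^6).
The coefficient of x^5 is 1/(40·√(π)).

Final answer: 1/(40·√(π))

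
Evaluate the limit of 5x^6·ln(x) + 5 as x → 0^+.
The product is a 0·∞ indeterminate form at x → 0⁺.
Rewrite the product as 5·ln(x) / x^(-6) and apply L'Hôpital, or use the standard hierarchy x^(-6) ≫ |ln x| as x → 0⁺.
The indeterminate product → 0, so the limit = 5.

Final answer: 5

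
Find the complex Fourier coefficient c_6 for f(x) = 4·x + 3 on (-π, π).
Compute the real Fourier coefficients first: a_6 = 0, b_6 = -4/3.
Then c_6 = (a_6 − i·b_6)/2 = 2·i/3.

Final answer: 2·i/3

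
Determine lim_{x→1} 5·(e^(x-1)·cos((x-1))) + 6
Direct substitution at x = 1 gives 11.

Final answer: 11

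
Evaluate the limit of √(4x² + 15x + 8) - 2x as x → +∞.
As x → +∞: multiply by the conjugate to get (15x+8)/(√(4x²+15x+8)+2x); the denominator ~ 4x, so the limit is 15/4.
Limit = 15/4.

Final answer: 15/4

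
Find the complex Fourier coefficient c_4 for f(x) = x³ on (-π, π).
Compute the real Fourier coefficients first: a_4 = 0, b_4 = 3/16 - π^2/2.
Then c_4 = (a_4 − i·b_4)/2 = -3·i/32 + i·π^2/4.

Final answer: -3·i/32 + i·π^2/4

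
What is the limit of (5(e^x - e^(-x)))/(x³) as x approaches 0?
Both numerator and denominator → 0 as x → 0; this is a 0/0 indeterminate form.
Expand each to leading order near x = 0: numerator ~ 10·x, denominator ~ x^3.
The limit of the ratio is ∞.

Final answer: ∞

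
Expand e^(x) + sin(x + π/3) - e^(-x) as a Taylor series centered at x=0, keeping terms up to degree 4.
√(3)·x^4/48 + x^3/4 - √(3)·x^2/4 + 5·x/2 + √(3)/2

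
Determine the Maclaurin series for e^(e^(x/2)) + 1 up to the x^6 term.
203·e·x^6/46080 + 13·e·x^5/960 + 5·e·x^4/128 + 5·e·x^3/48 + e·x^2/4 + e·x/2 + 1 + e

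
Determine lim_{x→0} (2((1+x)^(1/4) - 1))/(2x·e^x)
Both numerator and denominator → 0 as x → 0; this is a 0/0 indeterminate form.
Expand each to leading order near x = 0: numerator ~ x/2, denominator ~ 2·x.
The limit of the ratio is 1/4.

Final answer: 1/4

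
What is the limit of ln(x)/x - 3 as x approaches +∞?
Evaluate the dominant behaviour as x → +∞; each term tends to a finite value or vanishes.
Limit = -3.

Final answer: -3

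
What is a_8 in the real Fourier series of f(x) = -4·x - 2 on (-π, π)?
a_8 = (1/π) ∫_{-π}^{π} f(x)·cos(8x) dx.
Evaluate the integral (use parity and integration by parts as needed): a_8 = 0.

Final answer: 0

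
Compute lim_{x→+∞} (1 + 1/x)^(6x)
As x → +∞: write (1 + 1/x)^(6x) = ((1 + 1/x)^x)^6 → (e^1)^6 = e^6.
Limit = e^(6).

Final answer: e^(6)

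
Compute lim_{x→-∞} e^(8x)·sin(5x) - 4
Evaluate the dominant behaviour as x → -∞; each term tends to a finite value or vanishes.
Limit = -4.

Final answer: -4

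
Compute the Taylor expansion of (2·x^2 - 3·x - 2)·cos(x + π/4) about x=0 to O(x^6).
9·√(2)·x^5/80 - 19·√(2)·x^4/24 - 5·√(2)·x^3/12 + 3·√(2)·x^2 - √(2)·x/2 - √(2)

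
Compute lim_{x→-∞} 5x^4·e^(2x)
This is a 0·∞ indeterminate form at x → -∞.
Rewrite the product as 5x^4 / e^(-2x) (an ∞/∞ form) and apply L'Hôpital, or use the standard hierarchy e^(2|x|) ≫ |x^4| as x → -∞.
The indeterminate product → 0, so the limit = 0.

Final answer: 0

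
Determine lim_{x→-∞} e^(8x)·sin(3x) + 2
Evaluate the dominant behaviour as x → -∞; each term tends to a finite value or vanishes.
Limit = 2.

Final answer: 2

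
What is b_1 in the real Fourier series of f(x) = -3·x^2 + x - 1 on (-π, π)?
b_1 = (1/π) ∫_{-π}^{π} f(x)·sin(1x) dx.
Evaluate the integral (use parity and integration by parts as needed): b_1 = 2.

Final answer: 2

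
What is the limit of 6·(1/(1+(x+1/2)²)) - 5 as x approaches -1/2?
Direct substitution at x = -1/2 gives 1.

Final answer: 1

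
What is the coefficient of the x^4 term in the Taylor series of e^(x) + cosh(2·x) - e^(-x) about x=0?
Expand to order 4: e^(x) + cosh(2·x) - e^(-x) = 2·x^4/3 + x^3/3 + 2·x^2 + 2·x + 1 + O(x^5).
The coefficient of x^4 is 2/3.

Final answer: 2/3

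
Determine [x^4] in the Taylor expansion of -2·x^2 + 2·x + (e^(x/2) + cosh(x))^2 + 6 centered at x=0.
Expand to order 4: -2·x^2 + 2·x + (e^(x/2) + cosh(x))^2 + 6 = 113·x^4/192 + 17·x^3/24 + 3·x^2/4 + 4·x + 10 + O(x^5).
The coefficient of x^4 is 113/192.

Final answer: 113/192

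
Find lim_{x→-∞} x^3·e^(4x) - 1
The product is a 0·∞ indeterminate form at x → -∞.
Rewrite the product as x^3 / e^(-4x) (an ∞/∞ form) and apply L'Hôpital, or use the standard hierarchy e^(4|x|) ≫ |x^3| as x → -∞.
The indeterminate product → 0, so the limit = -1.

Final answer: -1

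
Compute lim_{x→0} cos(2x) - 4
Direct substitution at x = 0 gives -3.

Final answer: -3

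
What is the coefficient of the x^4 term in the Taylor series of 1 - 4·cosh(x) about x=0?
Expand to order 4: 1 - 4·cosh(x) = -x^4/6 - 2·x^2 - 3 + O(x^5).
The coefficient of x^4 is -1/6.

Final answer: -1/6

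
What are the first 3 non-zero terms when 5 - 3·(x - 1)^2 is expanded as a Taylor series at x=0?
-3·x^2 + 6·x + 2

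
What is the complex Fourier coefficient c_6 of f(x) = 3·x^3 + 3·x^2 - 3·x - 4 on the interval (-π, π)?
Compute the real Fourier coefficients first: a_6 = 1/3, b_6 = 7/6 - π^2.
Then c_6 = (a_6 − i·b_6)/2 = 1/6 - 7·i/12 + i·π^2/2.

Final answer: 1/6 - 7·i/12 + i·π^2/2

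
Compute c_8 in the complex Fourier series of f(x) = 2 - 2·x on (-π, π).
Compute the real Fourier coefficients first: a_8 = 0, b_8 = 1/2.
Then c_8 = (a_8 − i·b_8)/2 = -i/4.

Final answer: -i/4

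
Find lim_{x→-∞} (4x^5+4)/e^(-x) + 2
The quotient is an ∞/∞ indeterminate form as x → -∞.
Compare growth rates of the dominant terms (exponentials ≫ polynomials ≫ logarithms), or apply L'Hôpital's rule; the quotient → 0.
Adding the constant: 0 + 2 = 2. Limit = 2.

Final answer: 2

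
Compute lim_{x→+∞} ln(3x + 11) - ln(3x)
This is an ∞ − ∞ indeterminate form.
Combine the logarithms: ln(3x+11) − ln(3x) = ln((3x+11)/(3x)) = ln(1 + 11/(3x)) → ln(1) = 0.
Limit = 0.

Final answer: 0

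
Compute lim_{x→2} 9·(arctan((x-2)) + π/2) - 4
Direct substitution at x = 2 gives -4 + 9·π/2.

Final answer: -4 + 9·π/2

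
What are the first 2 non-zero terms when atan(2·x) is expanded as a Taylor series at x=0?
-8·x^3/3 + 2·x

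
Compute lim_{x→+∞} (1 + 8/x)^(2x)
As x → +∞: write (1 + 8/x)^(2x) = ((1 + 8/x)^x)^2 → (e^8)^2 = e^16.
Limit = e^(16).

Final answer: e^(16)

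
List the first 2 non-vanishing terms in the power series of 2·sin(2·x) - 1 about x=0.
4·x - 1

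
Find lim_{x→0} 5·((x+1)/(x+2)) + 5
Direct substitution at x = 0 gives 15/2.

Final answer: 15/2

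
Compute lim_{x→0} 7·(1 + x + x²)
Direct substitution at x = 0 gives 7.

Final answer: 7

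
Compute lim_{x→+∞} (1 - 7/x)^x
As x → +∞: this is the defining limit (1 - 7/x)^x → e^(-7).
Limit = e^(-7).

Final answer: e^(-7)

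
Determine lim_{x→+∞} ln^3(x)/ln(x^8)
This is an ∞/∞ indeterminate form as x → +∞.
Write ln(x^8) = 8·ln(x), reducing the quotient to ln^2(x)/8 → ∞.
Limit = ∞.

Final answer: ∞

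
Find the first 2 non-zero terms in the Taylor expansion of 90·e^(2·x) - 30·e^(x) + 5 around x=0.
150·x + 65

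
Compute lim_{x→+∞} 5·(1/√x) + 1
Evaluate the dominant behaviour as x → +∞; each term tends to a finite value or vanishes.
Limit = 1.

Final answer: 1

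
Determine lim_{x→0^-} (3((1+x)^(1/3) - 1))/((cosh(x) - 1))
Both numerator and denominator → 0 as x → 0^-; this is a 0/0 indeterminate form.
Expand each to leading order near x = 0: numerator ~ x, denominator ~ x^2/2.
The limit of the ratio is -∞.

Final answer: -∞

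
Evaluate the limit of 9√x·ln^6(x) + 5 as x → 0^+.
The product is a 0·∞ indeterminate form at x → 0⁺.
Rewrite the product as 9·ln^6(x) / x^(-1/2) and apply L'Hôpital, or use the standard hierarchy x^(-1/2) ≫ |ln x|^6 as x → 0⁺.
The indeterminate product → 0, so the limit = 5.

Final answer: 5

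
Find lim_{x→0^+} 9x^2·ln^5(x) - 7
The product is a 0·∞ indeterminate form at x → 0⁺.
Rewrite the product as 9·ln^5(x) / x^(-2) and apply L'Hôpital, or use the standard hierarchy x^(-2) ≫ |ln x|^5 as x → 0⁺.
The indeterminate product → 0, so the limit = -7.

Final answer: -7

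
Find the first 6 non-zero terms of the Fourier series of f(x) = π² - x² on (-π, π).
4·cos(x) - cos(2·x) + 4·cos(3·x)/9 - cos(4·x)/4 + 4·cos(5·x)/25 + 2·π^2/3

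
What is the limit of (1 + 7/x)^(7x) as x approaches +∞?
As x → +∞: write (1 + 7/x)^(7x) = ((1 + 7/x)^x)^7 → (e^7)^7 = e^49.
Limit = e^(49).

Final answer: e^(49)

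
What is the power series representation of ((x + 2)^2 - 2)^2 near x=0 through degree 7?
x^4 + 8·x^3 + 20·x^2 + 16·x + 4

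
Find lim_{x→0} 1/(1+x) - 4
Direct substitution at x = 0 gives -3.

Final answer: -3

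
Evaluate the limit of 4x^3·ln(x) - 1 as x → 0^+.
The product is a 0·∞ indeterminate form at x → 0⁺.
Rewrite the product as 4·ln(x) / x^(-3) and apply L'Hôpital, or use the standard hierarchy x^(-3) ≫ |ln x| as x → 0⁺.
The indeterminate product → 0, so the limit = -1.

Final answer: -1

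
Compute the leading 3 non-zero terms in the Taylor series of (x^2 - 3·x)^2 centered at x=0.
x^4 - 6·x^3 + 9·x^2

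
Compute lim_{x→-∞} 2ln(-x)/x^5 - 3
The quotient is an ∞/∞ indeterminate form as x → -∞.
Compare growth rates of the dominant terms (exponentials ≫ polynomials ≫ logarithms), or apply L'Hôpital's rule; the quotient → 0.
Adding the constant: 0 - 3 = -3. Limit = -3.

Final answer: -3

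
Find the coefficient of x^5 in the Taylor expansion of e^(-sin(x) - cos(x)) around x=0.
Expand to order 5: e^(-sin(x) - cos(x)) = -x^5·e^(-1)/60 + 5·x^4·e^(-1)/24 - x^3·e^(-1)/2 + x^2·e^(-1) - x·e^(-1) + e^(-1) + O(x^6).
The coefficient of x^5 is -e^(-1)/60.

Final answer: -e^(-1)/60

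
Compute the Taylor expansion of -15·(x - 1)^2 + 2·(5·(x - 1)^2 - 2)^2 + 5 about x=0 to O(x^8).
50·x^4 - 200·x^3 + 245·x^2 - 90·x + 8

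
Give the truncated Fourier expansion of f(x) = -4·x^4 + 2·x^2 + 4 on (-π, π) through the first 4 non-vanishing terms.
(-200 + 32·π^2)·cos(x) + (14 - 8·π^2)·cos(2·x) + (-88/27 + 32·π^2/9)·cos(3·x) - 4·π^4/5 + 4 + 2·π^2/3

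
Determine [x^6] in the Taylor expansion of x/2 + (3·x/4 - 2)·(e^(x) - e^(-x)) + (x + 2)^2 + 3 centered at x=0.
Expand to order 6: x/2 + (3·x/4 - 2)·(e^(x) - e^(-x)) + (x + 2)^2 + 3 = x^6/80 - x^5/30 + x^4/4 - 2·x^3/3 + 5·x^2/2 + x/2 + 7 + O(x^7).
The coefficient of x^6 is 1/80.

Final answer: 1/80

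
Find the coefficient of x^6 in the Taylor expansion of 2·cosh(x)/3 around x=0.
Expand to order 6: 2·cosh(x)/3 = x^6/1080 + x^4/36 + x^2/3 + 2/3 + O(x^7).
The coefficient of x^6 is 1/1080.

Final answer: 1/1080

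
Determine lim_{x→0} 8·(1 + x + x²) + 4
Direct substitution at x = 0 gives 12.

Final answer: 12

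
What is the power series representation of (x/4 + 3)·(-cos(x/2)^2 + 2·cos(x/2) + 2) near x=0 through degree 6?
x^6/512 - x^5/256 - 3·x^4/64 + 3·x/4 + 9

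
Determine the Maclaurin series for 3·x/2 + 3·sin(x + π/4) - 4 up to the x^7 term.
-√(2)·x^7/3360 - √(2)·x^6/480 + √(2)·x^5/80 + √(2)·x^4/16 - √(2)·x^3/4 - 3·√(2)·x^2/4 + x·(3/2 + 3·√(2)/2) - 4 + 3·√(2)/2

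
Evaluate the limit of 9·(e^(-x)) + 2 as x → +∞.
Evaluate the dominant behaviour as x → +∞; each term tends to a finite value or vanishes.
Limit = 2.

Final answer: 2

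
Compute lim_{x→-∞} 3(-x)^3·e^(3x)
This is a 0·∞ indeterminate form at x → -∞.
Rewrite the product as 3(-x)^3 / e^(-3x) (an ∞/∞ form) and apply L'Hôpital, or use the standard hierarchy e^(3|x|) ≫ |(-x)^3| as x → -∞.
The indeterminate product → 0, so the limit = 0.

Final answer: 0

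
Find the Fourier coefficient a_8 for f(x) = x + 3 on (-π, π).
a_8 = (1/π) ∫_{-π}^{π} f(x)·cos(8x) dx.
Evaluate the integral (use parity and integration by parts as needed): a_8 = 0.

Final answer: 0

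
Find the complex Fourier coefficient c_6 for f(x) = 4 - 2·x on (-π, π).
Compute the real Fourier coefficients first: a_6 = 0, b_6 = 2/3.
Then c_6 = (a_6 − i·b_6)/2 = -i/3.

Final answer: -i/3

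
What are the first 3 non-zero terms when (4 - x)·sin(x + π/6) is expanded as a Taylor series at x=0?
x^2·(-1 - √(3)/2) + x·(-1/2 + 2·√(3)) + 2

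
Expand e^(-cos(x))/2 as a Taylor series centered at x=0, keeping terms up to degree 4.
x^4·e^(-1)/24 + x^2·e^(-1)/4 + e^(-1)/2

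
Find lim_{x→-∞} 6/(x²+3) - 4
Evaluate the dominant behaviour as x → -∞; each term tends to a finite value or vanishes.
Limit = -4.

Final answer: -4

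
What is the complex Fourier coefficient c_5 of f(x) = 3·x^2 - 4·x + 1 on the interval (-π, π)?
Compute the real Fourier coefficients first: a_5 = -12/25, b_5 = -8/5.
Then c_5 = (a_5 − i·b_5)/2 = -6/25 + 4·i/5.

Final answer: -6/25 + 4·i/5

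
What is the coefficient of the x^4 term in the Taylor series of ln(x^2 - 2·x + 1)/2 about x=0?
Expand to order 4: ln(x^2 - 2·x + 1)/2 = -x^4/4 - x^3/3 - x^2/2 - x + O(x^5).
The coefficient of x^4 is -1/4.

Final answer: -1/4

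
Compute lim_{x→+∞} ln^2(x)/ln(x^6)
This is an ∞/∞ indeterminate form as x → +∞.
Write ln(x^6) = 6·ln(x), reducing the quotient to ln(x)/6 → ∞.
Limit = ∞.

Final answer: ∞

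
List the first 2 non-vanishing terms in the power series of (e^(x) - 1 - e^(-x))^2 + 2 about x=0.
3 - 4·x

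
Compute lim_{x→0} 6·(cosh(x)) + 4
Direct substitution at x = 0 gives 10.

Final answer: 10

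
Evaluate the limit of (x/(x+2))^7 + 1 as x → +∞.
As x → +∞: x/(x+2) = 1/(1 + 2/x) → 1, and the 7th power of a limit-1 base also → 1; with the additive constant, 1 + 1 = 2.
Limit = 2.

Final answer: 2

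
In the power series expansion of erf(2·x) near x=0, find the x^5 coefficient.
Expand to order 5: erf(2·x) = 32·x^5/(5·√(π)) - 16·x^3/(3·√(π)) + 4·x/√(π) + O(x^6).
The coefficient of x^5 is 32/(5·√(π)).

Final answer: 32/(5·√(π))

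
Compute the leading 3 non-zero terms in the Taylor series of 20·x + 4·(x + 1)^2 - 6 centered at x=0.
4·x^2 + 28·x - 2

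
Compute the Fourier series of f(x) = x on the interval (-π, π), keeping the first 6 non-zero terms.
2·sin(x) - sin(2·x) + 2·sin(3·x)/3 - sin(4·x)/2 + 2·sin(5·x)/5 - sin(6·x)/3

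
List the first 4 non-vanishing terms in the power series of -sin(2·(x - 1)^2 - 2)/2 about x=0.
8·x^4 - 16·x^3/3 - x^2 + 2·x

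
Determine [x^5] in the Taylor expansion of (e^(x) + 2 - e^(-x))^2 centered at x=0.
Expand to order 5: (e^(x) + 2 - e^(-x))^2 = x^5/15 + 4·x^4/3 + 4·x^3/3 + 4·x^2 + 8·x + 4 + O(x^6).
The coefficient of x^5 is 1/15.

Final answer: 1/15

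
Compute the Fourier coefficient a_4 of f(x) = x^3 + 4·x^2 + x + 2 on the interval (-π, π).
a_4 = (1/π) ∫_{-π}^{π} f(x)·cos(4x) dx.
Evaluate the integral (use parity and integration by parts as needed): a_4 = 1.

Final answer: 1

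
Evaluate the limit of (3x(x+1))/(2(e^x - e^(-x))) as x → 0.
Both numerator and denominator → 0 as x → 0; this is a 0/0 indeterminate form.
Expand each to leading order near x = 0: numerator ~ 3·x, denominator ~ 4·x.
The limit of the ratio is 3/4.

Final answer: 3/4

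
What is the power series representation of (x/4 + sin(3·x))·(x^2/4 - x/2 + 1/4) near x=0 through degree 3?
-5·x^3/16 - 13·x^2/8 + 13·x/16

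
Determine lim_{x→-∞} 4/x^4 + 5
Evaluate the dominant behaviour as x → -∞; each term tends to a finite value or vanishes.
Limit = 5.

Final answer: 5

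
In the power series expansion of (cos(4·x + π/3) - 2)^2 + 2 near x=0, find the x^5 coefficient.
Expand to order 5: (cos(4·x + π/3) - 2)^2 + 2 = -256·√(3)·x^5/5 - 64·x^4 + 24·x^2 + 6·√(3)·x + 17/4 + O(x^6).
The coefficient of x^5 is -256·√(3)/5.

Final answer: -256·√(3)/5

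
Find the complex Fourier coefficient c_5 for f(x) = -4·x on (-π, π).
Compute the real Fourier coefficients first: a_5 = 0, b_5 = -8/5.
Then c_5 = (a_5 − i·b_5)/2 = 4·i/5.

Final answer: 4·i/5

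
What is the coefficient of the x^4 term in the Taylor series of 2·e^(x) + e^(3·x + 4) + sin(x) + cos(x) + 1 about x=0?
Expand to order 4: 2·e^(x) + e^(3·x + 4) + sin(x) + cos(x) + 1 = x^4·(1/8 + 27·e^(4)/8) + x^3·(1/6 + 9·e^(4)/2) + x^2·(1/2 + 9·e^(4)/2) + x·(3 + 3·e^(4)) + 4 + e^(4) + O(x^5).
The coefficient of x^4 is 1/8 + 27·e^(4)/8.

Final answer: 1/8 + 27·e^(4)/8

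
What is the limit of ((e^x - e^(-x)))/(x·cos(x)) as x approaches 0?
Both numerator and denominator → 0 as x → 0; this is a 0/0 indeterminate form.
Expand each to leading order near x = 0: numerator ~ 2·x, denominator ~ x.
The limit of the ratio is 2.

Final answer: 2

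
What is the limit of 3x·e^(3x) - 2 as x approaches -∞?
The product is a 0·∞ indeterminate form at x → -∞.
Rewrite the product as 3x / e^(-3x) (an ∞/∞ form) and apply L'Hôpital, or use the standard hierarchy e^(3|x|) ≫ |x| as x → -∞.
The indeterminate product → 0, so the limit = -2.

Final answer: -2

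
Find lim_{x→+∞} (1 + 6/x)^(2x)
As x → +∞: write (1 + 6/x)^(2x) = ((1 + 6/x)^x)^2 → (e^6)^2 = e^12.
Limit = e^(12).

Final answer: e^(12)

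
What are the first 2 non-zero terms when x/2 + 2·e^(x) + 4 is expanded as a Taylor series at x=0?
5·x/2 + 6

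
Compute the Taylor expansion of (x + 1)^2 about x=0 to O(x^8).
x^2 + 2·x + 1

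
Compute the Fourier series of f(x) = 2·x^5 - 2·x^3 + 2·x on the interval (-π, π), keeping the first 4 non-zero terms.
(-84·π^2 + 4·π^4 + 508)·sin(x) + (-2·π^4 - 20 + 12·π^2)·sin(2·x) + (-116·π^2/27 + 340/81 + 4·π^4/3)·sin(3·x) + (-π^4 - 59/32 + 9·π^2/4)·sin(4·x)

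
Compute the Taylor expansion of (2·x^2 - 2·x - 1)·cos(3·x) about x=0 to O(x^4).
9·x^3 + 13·x^2/2 - 2·x - 1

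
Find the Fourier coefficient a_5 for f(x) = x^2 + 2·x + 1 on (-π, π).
a_5 = (1/π) ∫_{-π}^{π} f(x)·cos(5x) dx.
Evaluate the integral (use parity and integration by parts as needed): a_5 = -4/25.

Final answer: -4/25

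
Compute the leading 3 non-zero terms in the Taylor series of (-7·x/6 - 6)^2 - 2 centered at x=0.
49·x^2/36 + 14·x + 34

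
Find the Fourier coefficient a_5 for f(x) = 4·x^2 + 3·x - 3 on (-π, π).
a_5 = (1/π) ∫_{-π}^{π} f(x)·cos(5x) dx.
Evaluate the integral (use parity and integration by parts as needed): a_5 = -16/25.

Final answer: -16/25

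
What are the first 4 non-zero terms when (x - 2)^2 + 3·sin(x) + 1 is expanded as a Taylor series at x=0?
-x^3/2 + x^2 - x + 5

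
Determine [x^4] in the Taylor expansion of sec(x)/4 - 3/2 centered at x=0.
Expand to order 4: sec(x)/4 - 3/2 = 5·x^4/96 + x^2/8 - 5/4 + O(x^5).
The coefficient of x^4 is 5/96.

Final answer: 5/96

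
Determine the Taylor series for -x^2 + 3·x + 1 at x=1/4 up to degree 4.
27/16 + 5·(x - 1/4)/2 - (x - 1/4)^2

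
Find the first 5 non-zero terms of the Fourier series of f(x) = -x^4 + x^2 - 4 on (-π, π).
(-52 + 8·π^2)·cos(x) + (4 - 2·π^2)·cos(2·x) + (-28/27 + 8·π^2/9)·cos(3·x) + (7/16 - π^2/2)·cos(4·x) - π^4/5 - 4 + π^2/3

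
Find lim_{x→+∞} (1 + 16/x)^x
As x → +∞: this is the defining limit (1 + 16/x)^x → e^16.
Limit = e^(16).

Final answer: e^(16)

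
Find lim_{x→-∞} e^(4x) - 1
Evaluate the dominant behaviour as x → -∞; each term tends to a finite value or vanishes.
Limit = -1.

Final answer: -1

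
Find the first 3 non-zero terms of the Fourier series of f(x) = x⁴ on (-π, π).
(48 - 8·π^2)·cos(x) + (-3 + 2·π^2)·cos(2·x) + π^4/5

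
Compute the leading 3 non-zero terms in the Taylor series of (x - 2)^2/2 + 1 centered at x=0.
x^2/2 - 2·x + 3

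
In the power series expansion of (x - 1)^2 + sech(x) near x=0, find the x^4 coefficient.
Expand to order 4: (x - 1)^2 + sech(x) = 5·x^4/24 + x^2/2 - 2·x + 2 + O(x^5).
The coefficient of x^4 is 5/24.

Final answer: 5/24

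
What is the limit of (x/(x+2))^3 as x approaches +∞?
As x → +∞: x/(x+2) = 1/(1 + 2/x) → 1, and the 3rd power of a limit-1 base also → 1.
Limit = 1.

Final answer: 1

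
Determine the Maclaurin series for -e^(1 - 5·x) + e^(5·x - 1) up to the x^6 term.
x^6·(-3125·e/144 + 3125·e^(-1)/144) + x^5·(625·e^(-1)/24 + 625·e/24) + x^4·(-625·e/24 + 625·e^(-1)/24) + x^3·(125·e^(-1)/6 + 125·e/6) + x^2·(-25·e/2 + 25·e^(-1)/2) + x·(5·e^(-1) + 5·e) - e + e^(-1)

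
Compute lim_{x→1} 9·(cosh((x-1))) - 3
Direct substitution at x = 1 gives 6.

Final answer: 6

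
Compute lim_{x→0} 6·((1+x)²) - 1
Direct substitution at x = 0 gives 5.

Final answer: 5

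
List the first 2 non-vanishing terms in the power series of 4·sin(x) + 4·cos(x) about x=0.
4·x + 4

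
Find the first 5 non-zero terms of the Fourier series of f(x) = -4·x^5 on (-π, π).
(-960 - 8·π^4 + 160·π^2)·sin(x) + (-20·π^2 + 30 + 4·π^4)·sin(2·x) + (-8·π^4/3 - 320/81 + 160·π^2/27)·sin(3·x) + (-5·π^2/2 + 15/16 + 2·π^4)·sin(4·x) + (-8·π^4/5 - 192/625 + 32·π^2/25)·sin(5·x)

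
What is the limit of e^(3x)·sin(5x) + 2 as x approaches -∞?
Evaluate the dominant behaviour as x → -∞; each term tends to a finite value or vanishes.
Limit = 2.

Final answer: 2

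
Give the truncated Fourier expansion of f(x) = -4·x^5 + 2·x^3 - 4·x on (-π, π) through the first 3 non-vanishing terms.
(-992 - 8·π^4 + 164·π^2)·sin(x) + (-22·π^2 + 37 + 4·π^4)·sin(2·x) + (-8·π^4/3 - 608/81 + 196·π^2/27)·sin(3·x)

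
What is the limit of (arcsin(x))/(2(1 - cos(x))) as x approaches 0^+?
Both numerator and denominator → 0 as x → 0^+; this is a 0/0 indeterminate form.
Expand each to leading order near x = 0: numerator ~ x, denominator ~ x^2.
The limit of the ratio is ∞.

Final answer: ∞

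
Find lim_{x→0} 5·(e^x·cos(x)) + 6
Direct substitution at x = 0 gives 11.

Final answer: 11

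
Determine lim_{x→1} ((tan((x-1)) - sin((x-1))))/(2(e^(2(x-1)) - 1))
Both numerator and denominator → 0 as x → 1; this is a 0/0 indeterminate form.
Expand each to leading order near x = 1: numerator ~ (x - 1)^3/2, denominator ~ 4·(x - 1).
The limit of the ratio is 0.

Final answer: 0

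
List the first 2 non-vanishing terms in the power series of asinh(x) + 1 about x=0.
x + 1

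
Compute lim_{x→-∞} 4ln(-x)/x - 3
The quotient is an ∞/∞ indeterminate form as x → -∞.
Compare growth rates of the dominant terms (exponentials ≫ polynomials ≫ logarithms), or apply L'Hôpital's rule; the quotient → 0.
Adding the constant: 0 - 3 = -3. Limit = -3.

Final answer: -3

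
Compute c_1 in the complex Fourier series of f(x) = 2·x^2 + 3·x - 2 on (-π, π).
Compute the real Fourier coefficients first: a_1 = -8, b_1 = 6.
Then c_1 = (a_1 − i·b_1)/2 = -4 - 3·i.

Final answer: -4 - 3·i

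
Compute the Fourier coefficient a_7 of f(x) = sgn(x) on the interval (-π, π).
a_7 = (1/π) ∫_{-π}^{π} f(x)·cos(7x) dx.
Evaluate the integral (use parity and integration by parts as needed): a_7 = 0.

Final answer: 0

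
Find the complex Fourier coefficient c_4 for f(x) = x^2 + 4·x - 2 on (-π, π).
Compute the real Fourier coefficients first: a_4 = 1/4, b_4 = -2.
Then c_4 = (a_4 − i·b_4)/2 = 1/8 + i.

Final answer: 1/8 + i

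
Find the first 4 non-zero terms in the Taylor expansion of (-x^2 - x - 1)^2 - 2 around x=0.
2·x^3 + 3·x^2 + 2·x - 1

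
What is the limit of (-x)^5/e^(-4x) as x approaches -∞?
This is an ∞/∞ indeterminate form as x → -∞.
Compare growth rates of the dominant terms (exponentials ≫ polynomials ≫ logarithms), or apply L'Hôpital's rule; the quotient → 0.
Limit = 0.

Final answer: 0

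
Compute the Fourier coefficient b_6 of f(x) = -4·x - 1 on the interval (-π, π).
b_6 = (1/π) ∫_{-π}^{π} f(x)·sin(6x) dx.
Evaluate the integral (use parity and integration by parts as needed): b_6 = 4/3.

Final answer: 4/3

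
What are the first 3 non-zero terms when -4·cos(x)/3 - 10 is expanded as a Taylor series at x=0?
-x^4/18 + 2·x^2/3 - 34/3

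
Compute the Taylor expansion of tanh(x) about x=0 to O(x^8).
-17·x^7/315 + 2·x^5/15 - x^3/3 + x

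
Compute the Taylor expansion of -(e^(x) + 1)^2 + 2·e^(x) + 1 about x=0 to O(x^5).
-2·x^4/3 - 4·x^3/3 - 2·x^2 - 2·x - 1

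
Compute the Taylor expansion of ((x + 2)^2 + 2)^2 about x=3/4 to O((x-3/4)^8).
23409/256 + 1683·(x - 3/4)/16 + 395·(x - 3/4)^2/8 + 11·(x - 3/4)^3 + (x - 3/4)^4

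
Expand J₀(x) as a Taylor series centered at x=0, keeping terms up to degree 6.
-x^6/2304 + x^4/64 - x^2/4 + 1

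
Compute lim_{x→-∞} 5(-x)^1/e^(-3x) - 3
The quotient is an ∞/∞ indeterminate form as x → -∞.
Compare growth rates of the dominant terms (exponentials ≫ polynomials ≫ logarithms), or apply L'Hôpital's rule; the quotient → 0.
Adding the constant: 0 - 3 = -3. Limit = -3.

Final answer: -3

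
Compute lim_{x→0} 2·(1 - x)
Direct substitution at x = 0 gives 2.

Final answer: 2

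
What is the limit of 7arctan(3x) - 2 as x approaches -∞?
Evaluate the dominant behaviour as x → -∞; each term tends to a finite value or vanishes.
Limit = -7·π/2 - 2.

Final answer: -7·π/2 - 2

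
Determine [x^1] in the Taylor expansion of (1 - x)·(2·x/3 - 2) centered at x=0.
Expand to order 1: (1 - x)·(2·x/3 - 2) = 8·x/3 - 2 + O(x^2).
The coefficient of x^1 is 8/3.

Final answer: 8/3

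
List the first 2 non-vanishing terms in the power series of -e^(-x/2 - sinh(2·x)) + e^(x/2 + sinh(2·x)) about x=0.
63·x^3/8 + 5·x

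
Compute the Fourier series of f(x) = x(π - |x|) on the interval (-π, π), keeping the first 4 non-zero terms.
8·sin(x)/π + 8·sin(3·x)/(27·π) + 8·sin(5·x)/(125·π) + 8·sin(7·x)/(343·π)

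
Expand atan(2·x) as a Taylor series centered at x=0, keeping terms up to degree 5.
32·x^5/5 - 8·x^3/3 + 2·x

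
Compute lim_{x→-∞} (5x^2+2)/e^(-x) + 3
The quotient is an ∞/∞ indeterminate form as x → -∞.
Compare growth rates of the dominant terms (exponentials ≫ polynomials ≫ logarithms), or apply L'Hôpital's rule; the quotient → 0.
Adding the constant: 0 + 3 = 3. Limit = 3.

Final answer: 3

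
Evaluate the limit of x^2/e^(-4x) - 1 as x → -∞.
The quotient is an ∞/∞ indeterminate form as x → -∞.
Compare growth rates of the dominant terms (exponentials ≫ polynomials ≫ logarithms), or apply L'Hôpital's rule; the quotient → 0.
Adding the constant: 0 - 1 = -1. Limit = -1.

Final answer: -1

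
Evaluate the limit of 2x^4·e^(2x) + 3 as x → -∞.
The product is a 0·∞ indeterminate form at x → -∞.
Rewrite the product as 2x^4 / e^(-2x) (an ∞/∞ form) and apply L'Hôpital, or use the standard hierarchy e^(2|x|) ≫ |x^4| as x → -∞.
The indeterminate product → 0, so the limit = 3.

Final answer: 3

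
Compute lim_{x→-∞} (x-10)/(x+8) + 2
Evaluate the dominant behaviour as x → -∞; each term tends to a finite value or vanishes.
Limit = 3.

Final answer: 3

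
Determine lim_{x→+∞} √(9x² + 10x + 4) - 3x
As x → +∞: multiply by the conjugate to get (10x+4)/(√(9x²+10x+4)+3x); the denominator ~ 6x, so the limit is 10/6 = 5/3.
Limit = 5/3.

Final answer: 5/3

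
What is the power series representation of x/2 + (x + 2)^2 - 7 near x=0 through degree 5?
x^2 + 9·x/2 - 3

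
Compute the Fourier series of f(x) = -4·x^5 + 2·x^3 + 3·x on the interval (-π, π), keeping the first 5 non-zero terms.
(-978 - 8·π^4 + 164·π^2)·sin(x) + (-22·π^2 + 30 + 4·π^4)·sin(2·x) + (-8·π^4/3 - 230/81 + 196·π^2/27)·sin(3·x) + (-7·π^2/2 - 3/16 + 2·π^4)·sin(4·x) + (-8·π^4/5 + 438/625 + 52·π^2/25)·sin(5·x)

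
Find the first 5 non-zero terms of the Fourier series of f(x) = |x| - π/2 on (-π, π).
-4·cos(x)/π - 4·cos(3·x)/(9·π) - 4·cos(5·x)/(25·π) - 4·cos(7·x)/(49·π) - 4·cos(9·x)/(81·π)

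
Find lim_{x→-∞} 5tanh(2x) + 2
Evaluate the dominant behaviour as x → -∞; each term tends to a finite value or vanishes.
Limit = -3.

Final answer: -3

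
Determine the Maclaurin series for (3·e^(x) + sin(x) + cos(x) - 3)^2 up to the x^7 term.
253·x^7/1260 + 43·x^6/60 + 31·x^5/15 + 4·x^4 + 26·x^3/3 + 18·x^2 + 8·x + 1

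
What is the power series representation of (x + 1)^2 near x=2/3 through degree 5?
25/9 + 10·(x - 2/3)/3 + (x - 2/3)^2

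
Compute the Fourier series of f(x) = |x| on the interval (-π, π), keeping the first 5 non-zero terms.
-4·cos(x)/π - 4·cos(3·x)/(9·π) - 4·cos(5·x)/(25·π) - 4·cos(7·x)/(49·π) + π/2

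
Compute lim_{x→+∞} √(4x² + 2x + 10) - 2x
As x → +∞: multiply by the conjugate to get (2x+10)/(√(4x²+2x+10)+2x); the denominator ~ 4x, so the limit is 2/4 = 1/2.
Limit = 1/2.

Final answer: 1/2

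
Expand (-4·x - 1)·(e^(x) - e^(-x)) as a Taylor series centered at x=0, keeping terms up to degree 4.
-4·x^4/3 - x^3/3 - 8·x^2 - 2·x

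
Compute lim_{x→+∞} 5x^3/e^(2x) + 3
The quotient is an ∞/∞ indeterminate form as x → +∞.
The exponential denominator e^(2x) dominates the polynomial numerator (e^x ≫ x^3 as x → ∞), so the quotient → 0.
Adding the constant: 0 + 3 = 3. Limit = 3.

Final answer: 3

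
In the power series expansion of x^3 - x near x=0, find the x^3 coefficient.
Expand to order 3: x^3 - x = x^3 - x + O(x^4).
The coefficient of x^3 is 1.

Final answer: 1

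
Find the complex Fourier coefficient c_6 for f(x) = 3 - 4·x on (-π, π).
Compute the real Fourier coefficients first: a_6 = 0, b_6 = 4/3.
Then c_6 = (a_6 − i·b_6)/2 = -2·i/3.

Final answer: -2·i/3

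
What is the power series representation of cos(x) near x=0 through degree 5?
x^4/24 - x^2/2 + 1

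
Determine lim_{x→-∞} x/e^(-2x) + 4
The quotient is an ∞/∞ indeterminate form as x → -∞.
Compare growth rates of the dominant terms (exponentials ≫ polynomials ≫ logarithms), or apply L'Hôpital's rule; the quotient → 0.
Adding the constant: 0 + 4 = 4. Limit = 4.

Final answer: 4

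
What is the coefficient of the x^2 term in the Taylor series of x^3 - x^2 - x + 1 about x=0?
Expand to order 2: x^3 - x^2 - x + 1 = -x^2 - x + 1 + O(x^3).
The coefficient of x^2 is -1.

Final answer: -1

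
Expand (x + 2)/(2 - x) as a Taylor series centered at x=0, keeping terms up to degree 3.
x^3/4 + x^2/2 + x + 1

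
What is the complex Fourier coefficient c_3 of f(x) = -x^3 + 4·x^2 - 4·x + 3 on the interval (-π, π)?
Compute the real Fourier coefficients first: a_3 = -16/9, b_3 = -2·π^2/3 - 20/9.
Then c_3 = (a_3 − i·b_3)/2 = -8/9 + 10·i/9 + i·π^2/3.

Final answer: -8/9 + 10·i/9 + i·π^2/3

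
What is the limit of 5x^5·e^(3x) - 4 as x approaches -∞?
The product is a 0·∞ indeterminate form at x → -∞.
Rewrite the product as 5x^5 / e^(-3x) (an ∞/∞ form) and apply L'Hôpital, or use the standard hierarchy e^(3|x|) ≫ |x^5| as x → -∞.
The indeterminate product → 0, so the limit = -4.

Final answer: -4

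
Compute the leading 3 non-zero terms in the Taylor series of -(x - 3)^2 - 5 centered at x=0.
-x^2 + 6·x - 14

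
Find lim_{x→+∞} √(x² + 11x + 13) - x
This is an ∞ − ∞ indeterminate form.
Multiply and divide by the conjugate √(x²+11x + 13) + x; the x² terms cancel, leaving (11x + 13)/(√(x²+11x + 13)+x) → 11/2.
Limit = 11/2.

Final answer: 11/2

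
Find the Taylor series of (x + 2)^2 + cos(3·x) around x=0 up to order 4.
27·x^4/8 - 7·x^2/2 + 4·x + 5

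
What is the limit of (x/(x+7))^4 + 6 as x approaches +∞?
As x → +∞: x/(x+7) = 1/(1 + 7/x) → 1, and the 4th power of a limit-1 base also → 1; with the additive constant, 1 + 6 = 7.
Limit = 7.

Final answer: 7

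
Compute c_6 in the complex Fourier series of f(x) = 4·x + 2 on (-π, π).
Compute the real Fourier coefficients first: a_6 = 0, b_6 = -4/3.
Then c_6 = (a_6 − i·b_6)/2 = 2·i/3.

Final answer: 2·i/3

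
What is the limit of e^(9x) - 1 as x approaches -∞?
Evaluate the dominant behaviour as x → -∞; each term tends to a finite value or vanishes.
Limit = -1.

Final answer: -1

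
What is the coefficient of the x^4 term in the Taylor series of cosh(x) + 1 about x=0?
Expand to order 4: cosh(x) + 1 = x^4/24 + x^2/2 + 2 + O(x^5).
The coefficient of x^4 is 1/24.

Final answer: 1/24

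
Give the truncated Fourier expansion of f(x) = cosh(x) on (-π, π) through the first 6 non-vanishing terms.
-cos(x)·sinh(π)/π + 2·cos(2·x)·sinh(π)/(5·π) - cos(3·x)·sinh(π)/(5·π) + 2·cos(4·x)·sinh(π)/(17·π) - cos(5·x)·sinh(π)/(13·π) + sinh(π)/π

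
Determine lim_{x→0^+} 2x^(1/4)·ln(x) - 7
The product is a 0·∞ indeterminate form at x → 0⁺.
Rewrite the product as 2·ln(x) / x^(-1/4) and apply L'Hôpital, or use the standard hierarchy x^(-1/4) ≫ |ln x| as x → 0⁺.
The indeterminate product → 0, so the limit = -7.

Final answer: -7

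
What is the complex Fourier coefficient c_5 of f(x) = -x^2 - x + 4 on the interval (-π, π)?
Compute the real Fourier coefficients first: a_5 = 4/25, b_5 = -2/5.
Then c_5 = (a_5 − i·b_5)/2 = 2/25 + i/5.

Final answer: 2/25 + i/5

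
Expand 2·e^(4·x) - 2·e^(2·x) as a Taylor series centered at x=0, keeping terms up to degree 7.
2032·x^7/315 + 56·x^6/5 + 248·x^5/15 + 20·x^4 + 56·x^3/3 + 12·x^2 + 4·x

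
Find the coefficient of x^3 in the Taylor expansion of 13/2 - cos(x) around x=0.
Expand to order 3: 13/2 - cos(x) = x^2/2 + 11/2 + O(x^4).
The coefficient of x^3 is 0.

Final answer: 0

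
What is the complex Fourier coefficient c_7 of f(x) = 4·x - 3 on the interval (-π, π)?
Compute the real Fourier coefficients first: a_7 = 0, b_7 = 8/7.
Then c_7 = (a_7 − i·b_7)/2 = -4·i/7.

Final answer: -4·i/7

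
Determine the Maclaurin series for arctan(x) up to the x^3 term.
-x^3/3 + x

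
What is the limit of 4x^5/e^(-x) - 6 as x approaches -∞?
The quotient is an ∞/∞ indeterminate form as x → -∞.
Compare growth rates of the dominant terms (exponentials ≫ polynomials ≫ logarithms), or apply L'Hôpital's rule; the quotient → 0.
Adding the constant: 0 - 6 = -6. Limit = -6.

Final answer: -6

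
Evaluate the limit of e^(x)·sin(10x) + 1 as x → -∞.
Evaluate the dominant behaviour as x → -∞; each term tends to a finite value or vanishes.
Limit = 1.

Final answer: 1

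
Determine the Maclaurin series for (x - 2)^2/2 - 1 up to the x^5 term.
x^2/2 - 2·x + 1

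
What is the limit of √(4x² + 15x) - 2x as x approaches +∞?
As x → +∞: multiply by the conjugate to get (15x)/(√(4x²+15x)+2x); the denominator ~ 4x, so the limit is 15/4.
Limit = 15/4.

Final answer: 15/4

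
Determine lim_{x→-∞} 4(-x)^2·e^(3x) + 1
The product is a 0·∞ indeterminate form at x → -∞.
Rewrite the product as 4(-x)^2 / e^(-3x) (an ∞/∞ form) and apply L'Hôpital, or use the standard hierarchy e^(3|x|) ≫ |(-x)^2| as x → -∞.
The indeterminate product → 0, so the limit = 1.

Final answer: 1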